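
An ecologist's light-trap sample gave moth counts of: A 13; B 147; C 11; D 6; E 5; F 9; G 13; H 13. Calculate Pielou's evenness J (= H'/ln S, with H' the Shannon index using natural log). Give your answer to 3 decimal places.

0.596

Total N = 13+147+11+6+5+9+13+13 = 217, so the proportions are 0.05991, 0.67742, 0.05069, 0.02765, 0.02304, 0.04147, 0.05991, 0.05991 (working shown to 5 dp, full precision carried).
H' = −Σ pᵢ ln pᵢ = −((-0.16864) + (-0.26383) + (-0.15116) + (-0.09921) + (-0.08688) + (-0.13200) + (-0.16864) + (-0.16864)) = 1.23899.
With S = 8 species, ln S = 2.07944, so J = 1.23899/2.07944 = 0.59583, i.e. 0.596 to 3 decimal places.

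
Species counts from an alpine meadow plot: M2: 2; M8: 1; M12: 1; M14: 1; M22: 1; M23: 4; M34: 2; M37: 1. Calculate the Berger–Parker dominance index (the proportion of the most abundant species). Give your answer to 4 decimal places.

0.3077

Total N = 2+1+1+1+1+4+2+1 = 13, so the proportions are 0.153846, 0.076923, 0.076923, 0.076923, 0.076923, 0.307692, 0.153846, 0.076923 (working shown to 6 dp, full precision carried).
The largest proportion is 0.307692, i.e. d = 0.3077 to 4 decimal places.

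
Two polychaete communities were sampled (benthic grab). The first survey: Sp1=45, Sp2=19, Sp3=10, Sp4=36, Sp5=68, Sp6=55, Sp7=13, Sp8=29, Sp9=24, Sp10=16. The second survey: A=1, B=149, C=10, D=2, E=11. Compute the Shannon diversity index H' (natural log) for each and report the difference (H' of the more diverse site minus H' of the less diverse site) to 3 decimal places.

The first survey: N=315, proportions 0.14286, 0.06032, 0.03175, 0.11429, 0.21587, 0.1746, 0.04127, 0.09206, 0.07619, 0.05079, giving H' = 2.13912 (working shown to 5 dp, full precision carried).
The second survey: N=173, proportions 0.00578, 0.86127, 0.0578, 0.01156, 0.06358, giving H' = 0.54996.
Difference = |2.13912 − 0.54996| = 1.58916, i.e. 1.589 to 3 decimal places.

1.589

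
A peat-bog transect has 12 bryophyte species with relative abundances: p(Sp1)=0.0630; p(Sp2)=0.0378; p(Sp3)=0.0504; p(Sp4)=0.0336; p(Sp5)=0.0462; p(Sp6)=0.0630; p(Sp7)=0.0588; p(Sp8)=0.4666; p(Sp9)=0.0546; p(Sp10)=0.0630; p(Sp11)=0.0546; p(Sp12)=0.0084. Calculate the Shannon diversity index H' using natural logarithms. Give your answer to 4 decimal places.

1.9329

Each pᵢ ln pᵢ term (working shown to 6 dp, full precision carried): 0.063×(-2.764621)=-0.174171, 0.0378×(-3.275446)=-0.123812, 0.0504×(-2.987764)=-0.150583, 0.0336×(-3.393229)=-0.114013, 0.0462×(-3.074775)=-0.142055, 0.063×(-2.764621)=-0.174171, 0.0588×(-2.833613)=-0.166616, 0.4666×(-0.762283)=-0.355681, 0.0546×(-2.907721)=-0.158762, 0.063×(-2.764621)=-0.174171, 0.0546×(-2.907721)=-0.158762, 0.0084×(-4.779524)=-0.040148.
Sum = -1.932944, so H' = 1.9329.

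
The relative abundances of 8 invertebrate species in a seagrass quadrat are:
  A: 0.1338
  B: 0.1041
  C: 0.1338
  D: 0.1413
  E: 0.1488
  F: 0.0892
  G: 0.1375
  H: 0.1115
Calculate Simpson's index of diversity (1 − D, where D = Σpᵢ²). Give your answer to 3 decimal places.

0.872

D = 0.1338² + 0.1041² + 0.1338² + 0.1413² + 0.1488² + 0.0892² + 0.1375² + 0.1115² = 0.01790 + 0.01084 + 0.01790 + 0.01997 + 0.02214 + 0.00796 + 0.01891 + 0.01243 = 0.12804 (working shown to 5 dp, full precision carried).
So 1 − D = 0.87196, i.e. 0.872 to 3 decimal places.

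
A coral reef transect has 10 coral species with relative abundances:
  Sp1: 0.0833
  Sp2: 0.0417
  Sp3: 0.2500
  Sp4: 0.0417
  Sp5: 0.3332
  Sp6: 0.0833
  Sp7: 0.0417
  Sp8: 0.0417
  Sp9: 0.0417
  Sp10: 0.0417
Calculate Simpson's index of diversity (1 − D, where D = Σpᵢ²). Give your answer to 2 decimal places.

0.80

D = 0.0833² + 0.0417² + 0.25² + 0.0417² + 0.3332² + 0.0833² + 0.0417² + 0.0417² + 0.0417² + 0.0417² = 0.0069 + 0.0017 + 0.0625 + 0.0017 + 0.1110 + 0.0069 + 0.0017 + 0.0017 + 0.0017 + 0.0017 = 0.1978 (working shown to 4 dp, full precision carried).
So 1 − D = 0.8022, i.e. 0.80 to 2 decimal places.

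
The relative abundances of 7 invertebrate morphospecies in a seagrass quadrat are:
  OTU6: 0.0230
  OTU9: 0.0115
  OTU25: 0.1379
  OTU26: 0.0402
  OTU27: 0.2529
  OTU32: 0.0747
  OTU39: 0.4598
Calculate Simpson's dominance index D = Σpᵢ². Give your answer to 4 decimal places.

0.3022

D = 0.023² + 0.0115² + 0.1379² + 0.0402² + 0.2529² + 0.0747² + 0.4598² = 0.000529 + 0.000132 + 0.019016 + 0.001616 + 0.063958 + 0.005580 + 0.211416 = 0.302248 (working shown to 6 dp, full precision carried).
To 4 decimal places, D = 0.3022.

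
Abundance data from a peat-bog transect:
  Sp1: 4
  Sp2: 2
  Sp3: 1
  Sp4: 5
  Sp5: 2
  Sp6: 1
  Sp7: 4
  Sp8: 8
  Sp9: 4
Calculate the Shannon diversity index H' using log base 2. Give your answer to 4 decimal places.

2.9023

Total N = 4+2+1+5+2+1+4+8+4 = 31, so the proportions are 0.129032, 0.064516, 0.032258, 0.16129, 0.064516, 0.032258, 0.129032, 0.258065, 0.129032 (working shown to 6 dp, full precision carried).
Each pᵢ log₂ pᵢ term: 0.129032×(-2.954196)=-0.381187, 0.064516×(-3.954196)=-0.255109, 0.032258×(-4.954196)=-0.159813, 0.16129×(-2.632268)=-0.424559, 0.064516×(-3.954196)=-0.255109, 0.032258×(-4.954196)=-0.159813, 0.129032×(-2.954196)=-0.381187, 0.258065×(-1.954196)=-0.504309, 0.129032×(-2.954196)=-0.381187.
Sum = -2.902272, so H' = 2.9023.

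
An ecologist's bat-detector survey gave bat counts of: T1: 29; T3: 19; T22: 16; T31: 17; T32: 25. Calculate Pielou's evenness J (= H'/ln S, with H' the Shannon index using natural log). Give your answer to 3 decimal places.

0.983

Total N = 29+19+16+17+25 = 106, so the proportions are 0.27358, 0.17925, 0.15094, 0.16038, 0.23585 (working shown to 5 dp, full precision carried).
H' = −Σ pᵢ ln pᵢ = −((-0.35461) + (-0.30812) + (-0.28541) + (-0.29353) + (-0.34070)) = 1.58236.
With S = 5 species, ln S = 1.60944, so J = 1.58236/1.60944 = 0.98318, i.e. 0.983 to 3 decimal places.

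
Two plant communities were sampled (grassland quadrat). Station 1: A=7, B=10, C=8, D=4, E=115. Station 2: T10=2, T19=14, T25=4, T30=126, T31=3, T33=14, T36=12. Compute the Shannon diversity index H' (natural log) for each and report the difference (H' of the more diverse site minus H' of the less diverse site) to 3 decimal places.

0.260

Station 1: N=144, proportions 0.04861, 0.06944, 0.05556, 0.02778, 0.79861, giving H' = 0.77193 (working shown to 5 dp, full precision carried).
Station 2: N=175, proportions 0.01143, 0.08, 0.02286, 0.72, 0.01714, 0.08, 0.06857, giving H' = 1.03158.
Difference = |0.77193 − 1.03158| = 0.25965, i.e. 0.260 to 3 decimal places.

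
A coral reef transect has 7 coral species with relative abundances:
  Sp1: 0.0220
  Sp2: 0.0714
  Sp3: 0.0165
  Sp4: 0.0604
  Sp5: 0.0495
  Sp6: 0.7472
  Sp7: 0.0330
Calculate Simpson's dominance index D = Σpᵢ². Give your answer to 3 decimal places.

0.571

D = 0.022² + 0.0714² + 0.0165² + 0.0604² + 0.0495² + 0.7472² + 0.033² = 0.00048 + 0.00510 + 0.00027 + 0.00365 + 0.00245 + 0.55831 + 0.00109 = 0.57135 (working shown to 5 dp, full precision carried).
To 3 decimal places, D = 0.571.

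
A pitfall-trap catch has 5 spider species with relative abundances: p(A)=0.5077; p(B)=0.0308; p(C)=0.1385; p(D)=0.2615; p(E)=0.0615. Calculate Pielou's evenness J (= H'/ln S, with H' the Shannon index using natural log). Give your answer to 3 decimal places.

0.775

H' = −Σ pᵢ ln pᵢ = −((-0.34415) + (-0.10719) + (-0.27380) + (-0.35076) + (-0.17151)) = 1.24740 (working shown to 5 dp, full precision carried).
With S = 5 species, ln S = 1.60944, so J = 1.24740/1.60944 = 0.77506, i.e. 0.775 to 3 decimal places.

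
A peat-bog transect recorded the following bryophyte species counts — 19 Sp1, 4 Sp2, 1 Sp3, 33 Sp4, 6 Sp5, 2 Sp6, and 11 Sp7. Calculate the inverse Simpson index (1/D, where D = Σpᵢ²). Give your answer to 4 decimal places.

Total N = 19+4+1+33+6+2+11 = 76, so the proportions are 0.25, 0.05263158, 0.01315789, 0.43421053, 0.07894737, 0.02631579, 0.14473684 (working shown to 8 dp, full precision carried).
D = 0.25² + 0.05263158² + 0.01315789² + 0.43421053² + 0.07894737² + 0.02631579² + 0.14473684² = 0.06250000 + 0.00277008 + 0.00017313 + 0.18853878 + 0.00623269 + 0.00069252 + 0.02094875 = 0.28185596.
So 1/D = 3.547912, i.e. 3.5479 to 4 decimal places.

3.5479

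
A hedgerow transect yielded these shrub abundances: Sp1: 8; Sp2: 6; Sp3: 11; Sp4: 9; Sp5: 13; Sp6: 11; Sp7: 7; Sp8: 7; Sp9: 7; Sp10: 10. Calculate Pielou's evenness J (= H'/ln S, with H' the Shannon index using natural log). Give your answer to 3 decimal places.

Total N = 8+6+11+9+13+11+7+7+7+10 = 89, so the proportions are 0.08989, 0.06742, 0.1236, 0.10112, 0.14607, 0.1236, 0.07865, 0.07865, 0.07865, 0.11236 (working shown to 5 dp, full precision carried).
H' = −Σ pᵢ ln pᵢ = −((-0.21656) + (-0.18181) + (-0.25841) + (-0.23172) + (-0.28099) + (-0.25841) + (-0.19999) + (-0.19999) + (-0.19999) + (-0.24562)) = 2.27348.
With S = 10 species, ln S = 2.30259, so J = 2.27348/2.30259 = 0.98736, i.e. 0.987 to 3 decimal places.

0.987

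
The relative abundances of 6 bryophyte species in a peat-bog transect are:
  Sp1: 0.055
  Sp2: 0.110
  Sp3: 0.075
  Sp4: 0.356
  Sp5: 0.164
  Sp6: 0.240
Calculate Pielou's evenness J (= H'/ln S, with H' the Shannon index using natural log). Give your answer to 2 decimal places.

H' = −Σ pᵢ ln pᵢ = −((-0.1595) + (-0.2428) + (-0.1943) + (-0.3677) + (-0.2965) + (-0.3425)) = 1.6033 (working shown to 4 dp, full precision carried).
With S = 6 species, ln S = 1.7918, so J = 1.6033/1.7918 = 0.8948, i.e. 0.89 to 2 decimal places.

0.89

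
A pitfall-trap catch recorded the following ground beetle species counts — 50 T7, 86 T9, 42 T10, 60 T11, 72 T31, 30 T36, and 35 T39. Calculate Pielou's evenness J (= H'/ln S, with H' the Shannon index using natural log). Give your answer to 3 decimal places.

Total N = 50+86+42+60+72+30+35 = 375, so the proportions are 0.13333, 0.22933, 0.112, 0.16, 0.192, 0.08, 0.09333 (working shown to 5 dp, full precision carried).
H' = −Σ pᵢ ln pᵢ = −((-0.26865) + (-0.33771) + (-0.24520) + (-0.29321) + (-0.31685) + (-0.20206) + (-0.22135)) = 1.88503.
With S = 7 species, ln S = 1.94591, so J = 1.88503/1.94591 = 0.96871, i.e. 0.969 to 3 decimal places.

0.969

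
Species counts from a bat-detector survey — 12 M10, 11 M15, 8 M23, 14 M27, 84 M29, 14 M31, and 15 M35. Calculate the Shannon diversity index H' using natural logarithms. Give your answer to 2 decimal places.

Total N = 12+11+8+14+84+14+15 = 158, so the proportions are 0.0759, 0.0696, 0.0506, 0.0886, 0.5316, 0.0886, 0.0949 (working shown to 4 dp, full precision carried).
Each pᵢ ln pᵢ term: 0.0759×(-2.5777)=-0.1958, 0.0696×(-2.6647)=-0.1855, 0.0506×(-2.9832)=-0.1510, 0.0886×(-2.4235)=-0.2147, 0.5316×(-0.6318)=-0.3359, 0.0886×(-2.4235)=-0.2147, 0.0949×(-2.3545)=-0.2235.
Sum = -1.5212, so H' = 1.52.

1.52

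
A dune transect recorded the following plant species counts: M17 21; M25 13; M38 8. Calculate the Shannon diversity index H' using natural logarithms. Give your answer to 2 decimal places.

1.03

Total N = 21+13+8 = 42, so the proportions are 0.5, 0.3095, 0.1905 (working shown to 4 dp, full precision carried).
Each pᵢ ln pᵢ term: 0.5×(-0.6931)=-0.3466, 0.3095×(-1.1727)=-0.3630, 0.1905×(-1.6582)=-0.3159.
Sum = -1.0254, so H' = 1.03.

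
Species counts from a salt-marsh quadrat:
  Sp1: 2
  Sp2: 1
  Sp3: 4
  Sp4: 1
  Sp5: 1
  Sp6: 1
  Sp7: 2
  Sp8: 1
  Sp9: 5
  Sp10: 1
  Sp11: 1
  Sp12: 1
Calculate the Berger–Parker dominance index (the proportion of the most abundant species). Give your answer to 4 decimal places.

0.2381

Total N = 2+1+4+1+1+1+2+1+5+1+1+1 = 21, so the proportions are 0.095238, 0.047619, 0.190476, 0.047619, 0.047619, 0.047619, 0.095238, 0.047619, 0.238095, 0.047619, 0.047619, 0.047619 (working shown to 6 dp, full precision carried).
The largest proportion is 0.238095, i.e. d = 0.2381 to 4 decimal places.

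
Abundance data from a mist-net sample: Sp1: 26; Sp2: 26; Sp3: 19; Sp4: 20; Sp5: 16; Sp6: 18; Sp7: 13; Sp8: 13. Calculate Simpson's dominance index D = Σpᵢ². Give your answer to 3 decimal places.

0.133

Total N = 26+26+19+20+16+18+13+13 = 151, so the proportions are 0.17219, 0.17219, 0.12583, 0.13245, 0.10596, 0.11921, 0.08609, 0.08609 (working shown to 5 dp, full precision carried).
D = 0.17219² + 0.17219² + 0.12583² + 0.13245² + 0.10596² + 0.11921² + 0.08609² + 0.08609² = 0.02965 + 0.02965 + 0.01583 + 0.01754 + 0.01123 + 0.01421 + 0.00741 + 0.00741 = 0.13293.
To 3 decimal places, D = 0.133.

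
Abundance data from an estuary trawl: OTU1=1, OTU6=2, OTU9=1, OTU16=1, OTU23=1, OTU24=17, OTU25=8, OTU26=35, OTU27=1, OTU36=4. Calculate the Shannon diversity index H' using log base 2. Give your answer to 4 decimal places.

Total N = 1+2+1+1+1+17+8+35+1+4 = 71, so the proportions are 0.014085, 0.028169, 0.014085, 0.014085, 0.014085, 0.239437, 0.112676, 0.492958, 0.014085, 0.056338 (working shown to 6 dp, full precision carried).
Each pᵢ log₂ pᵢ term: 0.014085×(-6.149747)=-0.086616, 0.028169×(-5.149747)=-0.145063, 0.014085×(-6.149747)=-0.086616, 0.014085×(-6.149747)=-0.086616, 0.014085×(-6.149747)=-0.086616, 0.239437×(-2.062284)=-0.493786, 0.112676×(-3.149747)=-0.354901, 0.492958×(-1.020464)=-0.503046, 0.014085×(-6.149747)=-0.086616, 0.056338×(-4.149747)=-0.233789.
Sum = -2.163666, so H' = 2.1637.

2.1637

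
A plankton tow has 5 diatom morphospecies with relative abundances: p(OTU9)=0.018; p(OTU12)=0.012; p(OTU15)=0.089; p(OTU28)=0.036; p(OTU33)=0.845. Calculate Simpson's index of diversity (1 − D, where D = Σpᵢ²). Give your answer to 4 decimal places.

D = 0.018² + 0.012² + 0.089² + 0.036² + 0.845² = 0.000324 + 0.000144 + 0.007921 + 0.001296 + 0.714025 = 0.723710 (working shown to 6 dp, full precision carried).
So 1 − D = 0.276290, i.e. 0.2763 to 4 decimal places.

0.2763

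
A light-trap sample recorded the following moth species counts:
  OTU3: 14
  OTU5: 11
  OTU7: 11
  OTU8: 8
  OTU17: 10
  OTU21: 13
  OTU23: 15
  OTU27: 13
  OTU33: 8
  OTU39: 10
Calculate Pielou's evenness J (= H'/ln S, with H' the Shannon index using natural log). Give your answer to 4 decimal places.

0.9910

Total N = 14+11+11+8+10+13+15+13+8+10 = 113, so the proportions are 0.123894, 0.097345, 0.097345, 0.070796, 0.088496, 0.115044, 0.132743, 0.115044, 0.070796, 0.088496 (working shown to 6 dp, full precision carried).
H' = −Σ pᵢ ln pᵢ = −((-0.258731) + (-0.226765) + (-0.226765) + (-0.187465) + (-0.214584) + (-0.248776) + (-0.268054) + (-0.248776) + (-0.187465) + (-0.214584)) = 2.281966.
With S = 10 species, ln S = 2.302585, so J = 2.281966/2.302585 = 0.991045, i.e. 0.9910 to 4 decimal places.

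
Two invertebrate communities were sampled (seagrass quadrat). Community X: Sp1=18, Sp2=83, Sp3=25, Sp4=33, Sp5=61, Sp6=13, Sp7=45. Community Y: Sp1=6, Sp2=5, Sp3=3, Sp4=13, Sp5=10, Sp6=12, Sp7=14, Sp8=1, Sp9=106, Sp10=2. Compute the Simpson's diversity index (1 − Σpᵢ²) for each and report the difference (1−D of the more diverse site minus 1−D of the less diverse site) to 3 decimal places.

Community X: N=278, proportions 0.06475, 0.29856, 0.08993, 0.11871, 0.21942, 0.04676, 0.16187, giving 1−D = 0.80796 (working shown to 5 dp, full precision carried).
Community Y: N=172, proportions 0.03488, 0.02907, 0.01744, 0.07558, 0.05814, 0.06977, 0.0814, 0.00581, 0.61628, 0.01163, giving 1−D = 0.59708.
Difference = |0.80796 − 0.59708| = 0.21088, i.e. 0.211 to 3 decimal places.

0.211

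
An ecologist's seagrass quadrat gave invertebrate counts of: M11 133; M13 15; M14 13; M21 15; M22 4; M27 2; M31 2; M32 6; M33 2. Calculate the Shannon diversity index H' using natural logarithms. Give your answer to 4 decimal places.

Total N = 133+15+13+15+4+2+2+6+2 = 192, so the proportions are 0.692708, 0.078125, 0.067708, 0.078125, 0.020833, 0.010417, 0.010417, 0.03125, 0.010417 (working shown to 6 dp, full precision carried).
Each pᵢ ln pᵢ term: 0.692708×(-0.367146)=-0.254325, 0.078125×(-2.549445)=-0.199175, 0.067708×(-2.692546)=-0.182308, 0.078125×(-2.549445)=-0.199175, 0.020833×(-3.871201)=-0.080650, 0.010417×(-4.564348)=-0.047545, 0.010417×(-4.564348)=-0.047545, 0.03125×(-3.465736)=-0.108304, 0.010417×(-4.564348)=-0.047545.
Sum = -1.166574, so H' = 1.1666.

1.1666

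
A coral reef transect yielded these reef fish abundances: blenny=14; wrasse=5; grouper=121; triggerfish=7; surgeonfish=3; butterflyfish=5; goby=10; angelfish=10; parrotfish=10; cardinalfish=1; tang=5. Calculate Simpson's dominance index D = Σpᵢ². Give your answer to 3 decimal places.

0.419

Total N = 14+5+121+7+3+5+10+10+10+1+5 = 191, so the proportions are 0.0733, 0.02618, 0.63351, 0.03665, 0.01571, 0.02618, 0.05236, 0.05236, 0.05236, 0.00524, 0.02618 (working shown to 5 dp, full precision carried).
D = 0.0733² + 0.02618² + 0.63351² + 0.03665² + 0.01571² + 0.02618² + 0.05236² + 0.05236² + 0.05236² + 0.00524² + 0.02618² = 0.00537 + 0.00069 + 0.40133 + 0.00134 + 0.00025 + 0.00069 + 0.00274 + 0.00274 + 0.00274 + 0.00003 + 0.00069 = 0.41860.
To 3 decimal places, D = 0.419.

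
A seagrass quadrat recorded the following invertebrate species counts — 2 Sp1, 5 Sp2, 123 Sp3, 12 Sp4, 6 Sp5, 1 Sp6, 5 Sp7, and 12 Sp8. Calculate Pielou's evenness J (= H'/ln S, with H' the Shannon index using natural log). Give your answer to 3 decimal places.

0.489

Total N = 2+5+123+12+6+1+5+12 = 166, so the proportions are 0.01205, 0.03012, 0.74096, 0.07229, 0.03614, 0.00602, 0.03012, 0.07229 (working shown to 5 dp, full precision carried).
H' = −Σ pᵢ ln pᵢ = −((-0.05324) + (-0.10550) + (-0.22214) + (-0.18991) + (-0.12001) + (-0.03080) + (-0.10550) + (-0.18991)) = 1.01700.
With S = 8 species, ln S = 2.07944, so J = 1.01700/2.07944 = 0.48907, i.e. 0.489 to 3 decimal places.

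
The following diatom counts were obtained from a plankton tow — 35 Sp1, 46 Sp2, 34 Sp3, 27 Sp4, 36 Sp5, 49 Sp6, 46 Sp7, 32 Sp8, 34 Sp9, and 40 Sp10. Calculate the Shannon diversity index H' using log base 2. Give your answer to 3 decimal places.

Total N = 35+46+34+27+36+49+46+32+34+40 = 379, so the proportions are 0.09235, 0.12137, 0.08971, 0.07124, 0.09499, 0.12929, 0.12137, 0.08443, 0.08971, 0.10554 (working shown to 5 dp, full precision carried).
Each pᵢ log₂ pᵢ term: 0.09235×(-3.43677)=-0.31738, 0.12137×(-3.04249)=-0.36927, 0.08971×(-3.47859)=-0.31206, 0.07124×(-3.81117)=-0.27151, 0.09499×(-3.39613)=-0.32259, 0.12929×(-2.95134)=-0.38157, 0.12137×(-3.04249)=-0.36927, 0.08443×(-3.56605)=-0.30109, 0.08971×(-3.47859)=-0.31206, 0.10554×(-3.24413)=-0.34239.
Sum = -3.29920, so H' = 3.299.

3.299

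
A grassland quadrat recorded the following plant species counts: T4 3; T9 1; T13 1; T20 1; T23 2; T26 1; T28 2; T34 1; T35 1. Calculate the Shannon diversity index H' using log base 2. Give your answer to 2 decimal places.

Total N = 3+1+1+1+2+1+2+1+1 = 13, so the proportions are 0.2308, 0.0769, 0.0769, 0.0769, 0.1538, 0.0769, 0.1538, 0.0769, 0.0769 (working shown to 4 dp, full precision carried).
Each pᵢ log₂ pᵢ term: 0.2308×(-2.1155)=-0.4882, 0.0769×(-3.7004)=-0.2846, 0.0769×(-3.7004)=-0.2846, 0.0769×(-3.7004)=-0.2846, 0.1538×(-2.7004)=-0.4155, 0.0769×(-3.7004)=-0.2846, 0.1538×(-2.7004)=-0.4155, 0.0769×(-3.7004)=-0.2846, 0.0769×(-3.7004)=-0.2846.
Sum = -3.0270, so H' = 3.03.

3.03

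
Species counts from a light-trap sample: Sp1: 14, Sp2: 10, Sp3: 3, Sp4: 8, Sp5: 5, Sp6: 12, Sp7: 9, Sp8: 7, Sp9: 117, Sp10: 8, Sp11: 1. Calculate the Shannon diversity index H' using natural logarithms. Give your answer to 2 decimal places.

1.53

Total N = 14+10+3+8+5+12+9+7+117+8+1 = 194, so the proportions are 0.0722, 0.0515, 0.0155, 0.0412, 0.0258, 0.0619, 0.0464, 0.0361, 0.6031, 0.0412, 0.0052 (working shown to 4 dp, full precision carried).
Each pᵢ ln pᵢ term: 0.0722×(-2.6288)=-0.1897, 0.0515×(-2.9653)=-0.1528, 0.0155×(-4.1692)=-0.0645, 0.0412×(-3.1884)=-0.1315, 0.0258×(-3.6584)=-0.0943, 0.0619×(-2.7830)=-0.1721, 0.0464×(-3.0706)=-0.1425, 0.0361×(-3.3219)=-0.1199, 0.6031×(-0.5057)=-0.3050, 0.0412×(-3.1884)=-0.1315, 0.0052×(-5.2679)=-0.0272.
Sum = -1.5309, so H' = 1.53.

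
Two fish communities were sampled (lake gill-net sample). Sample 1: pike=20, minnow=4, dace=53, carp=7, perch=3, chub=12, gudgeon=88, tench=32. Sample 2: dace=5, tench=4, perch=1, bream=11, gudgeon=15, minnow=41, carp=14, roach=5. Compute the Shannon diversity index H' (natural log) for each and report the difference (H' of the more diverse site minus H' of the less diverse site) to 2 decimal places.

0.06

Sample 1: N=219, proportions 0.0913, 0.0183, 0.242, 0.032, 0.0137, 0.0548, 0.4018, 0.1461, giving H' = 1.6104 (working shown to 4 dp, full precision carried).
Sample 2: N=96, proportions 0.0521, 0.0417, 0.0104, 0.1146, 0.1562, 0.4271, 0.1458, 0.0521, giving H' = 1.6702.
Difference = |1.6104 − 1.6702| = 0.0598, i.e. 0.06 to 2 decimal places.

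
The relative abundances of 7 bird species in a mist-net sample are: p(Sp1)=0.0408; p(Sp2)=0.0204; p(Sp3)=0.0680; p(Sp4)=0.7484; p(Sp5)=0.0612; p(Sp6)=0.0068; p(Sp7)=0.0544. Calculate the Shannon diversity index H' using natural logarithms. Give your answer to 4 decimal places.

0.9729

Each pᵢ ln pᵢ term (working shown to 6 dp, full precision carried): 0.0408×(-3.199073)=-0.130522, 0.0204×(-3.892220)=-0.079401, 0.068×(-2.688248)=-0.182801, 0.7484×(-0.289818)=-0.216900, 0.0612×(-2.793608)=-0.170969, 0.0068×(-4.990833)=-0.033938, 0.0544×(-2.911391)=-0.158380.
Sum = -0.972910, so H' = 0.9729.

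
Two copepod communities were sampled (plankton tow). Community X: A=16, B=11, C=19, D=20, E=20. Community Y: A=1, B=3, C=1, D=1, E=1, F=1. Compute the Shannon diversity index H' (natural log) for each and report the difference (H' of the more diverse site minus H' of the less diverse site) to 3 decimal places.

0.080

Community X: N=86, proportions 0.18605, 0.12791, 0.22093, 0.23256, 0.23256, giving H' = 1.58793 (working shown to 5 dp, full precision carried).
Community Y: N=8, proportions 0.125, 0.375, 0.125, 0.125, 0.125, 0.125, giving H' = 1.66746.
Difference = |1.58793 − 1.66746| = 0.07953, i.e. 0.080 to 3 decimal places.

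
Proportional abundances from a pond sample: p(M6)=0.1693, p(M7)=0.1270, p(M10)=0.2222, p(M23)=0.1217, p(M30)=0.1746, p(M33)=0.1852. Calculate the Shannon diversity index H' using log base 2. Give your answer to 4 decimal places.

2.5541

Each pᵢ log₂ pᵢ term (working shown to 6 dp, full precision carried): 0.1693×(-2.562346)=-0.433805, 0.127×(-2.977100)=-0.378092, 0.2222×(-2.170069)=-0.482189, 0.1217×(-3.038599)=-0.369797, 0.1746×(-2.517875)=-0.439621, 0.1852×(-2.432844)=-0.450563.
Sum = -2.554067, so H' = 2.5541.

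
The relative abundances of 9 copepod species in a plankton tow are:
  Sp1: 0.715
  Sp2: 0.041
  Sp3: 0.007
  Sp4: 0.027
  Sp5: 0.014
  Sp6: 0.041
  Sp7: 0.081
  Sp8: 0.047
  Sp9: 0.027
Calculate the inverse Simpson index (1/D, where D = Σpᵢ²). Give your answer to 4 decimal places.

1.9045

D = 0.715² + 0.041² + 0.007² + 0.027² + 0.014² + 0.041² + 0.081² + 0.047² + 0.027² = 0.5112250 + 0.0016810 + 0.0000490 + 0.0007290 + 0.0001960 + 0.0016810 + 0.0065610 + 0.0022090 + 0.0007290 = 0.5250600 (working shown to 7 dp, full precision carried).
So 1/D = 1.904544, i.e. 1.9045 to 4 decimal places.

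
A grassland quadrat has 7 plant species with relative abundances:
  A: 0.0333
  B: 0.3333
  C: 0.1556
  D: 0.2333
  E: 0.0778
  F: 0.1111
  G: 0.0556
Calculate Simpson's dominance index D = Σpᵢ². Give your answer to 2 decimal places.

0.21

D = 0.0333² + 0.3333² + 0.1556² + 0.2333² + 0.0778² + 0.1111² + 0.0556² = 0.0011 + 0.1111 + 0.0242 + 0.0544 + 0.0061 + 0.0123 + 0.0031 = 0.2123 (working shown to 4 dp, full precision carried).
To 2 decimal places, D = 0.21.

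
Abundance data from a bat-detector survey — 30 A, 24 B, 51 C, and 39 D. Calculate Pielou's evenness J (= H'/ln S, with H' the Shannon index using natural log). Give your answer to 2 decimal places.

0.97

Total N = 30+24+51+39 = 144, so the proportions are 0.2083, 0.1667, 0.3542, 0.2708 (working shown to 4 dp, full precision carried).
H' = −Σ pᵢ ln pᵢ = −((-0.3268) + (-0.2986) + (-0.3676) + (-0.3538)) = 1.3468.
With S = 4 species, ln S = 1.3863, so J = 1.3468/1.3863 = 0.9715, i.e. 0.97 to 2 decimal places.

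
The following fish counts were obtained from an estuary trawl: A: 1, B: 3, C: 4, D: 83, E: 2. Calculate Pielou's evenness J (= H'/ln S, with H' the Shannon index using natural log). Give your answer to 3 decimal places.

Total N = 1+3+4+83+2 = 93, so the proportions are 0.01075, 0.03226, 0.04301, 0.89247, 0.02151 (working shown to 5 dp, full precision carried).
H' = −Σ pᵢ ln pᵢ = −((-0.04874) + (-0.11077) + (-0.13532) + (-0.10153) + (-0.08257)) = 0.47893.
With S = 5 species, ln S = 1.60944, so J = 0.47893/1.60944 = 0.29758, i.e. 0.298 to 3 decimal places.

0.298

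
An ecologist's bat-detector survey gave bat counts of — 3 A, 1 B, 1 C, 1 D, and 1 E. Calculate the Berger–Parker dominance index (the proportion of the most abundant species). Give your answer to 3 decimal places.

Total N = 3+1+1+1+1 = 7, so the proportions are 0.42857, 0.14286, 0.14286, 0.14286, 0.14286 (working shown to 5 dp, full precision carried).
The largest proportion is 0.42857, i.e. d = 0.429 to 3 decimal places.

0.429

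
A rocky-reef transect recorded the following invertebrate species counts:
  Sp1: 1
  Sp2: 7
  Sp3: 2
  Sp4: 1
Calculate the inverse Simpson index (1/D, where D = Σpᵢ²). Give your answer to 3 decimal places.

Total N = 1+7+2+1 = 11, so the proportions are 0.090909, 0.636364, 0.181818, 0.090909 (working shown to 6 dp, full precision carried).
D = 0.090909² + 0.636364² + 0.181818² + 0.090909² = 0.008264 + 0.404959 + 0.033058 + 0.008264 = 0.454545.
So 1/D = 2.20000, i.e. 2.200 to 3 decimal places.

2.200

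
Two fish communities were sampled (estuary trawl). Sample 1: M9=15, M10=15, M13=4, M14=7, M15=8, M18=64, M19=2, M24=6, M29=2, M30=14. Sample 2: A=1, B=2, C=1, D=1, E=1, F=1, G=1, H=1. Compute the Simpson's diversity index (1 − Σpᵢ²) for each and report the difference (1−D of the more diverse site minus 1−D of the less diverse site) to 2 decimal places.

0.13

Sample 1: N=137, proportions 0.1095, 0.1095, 0.0292, 0.0511, 0.0584, 0.4672, 0.0146, 0.0438, 0.0146, 0.1022, giving 1−D = 0.7381 (working shown to 4 dp, full precision carried).
Sample 2: N=9, proportions 0.1111, 0.2222, 0.1111, 0.1111, 0.1111, 0.1111, 0.1111, 0.1111, giving 1−D = 0.8642.
Difference = |0.7381 − 0.8642| = 0.1261, i.e. 0.13 to 2 decimal places.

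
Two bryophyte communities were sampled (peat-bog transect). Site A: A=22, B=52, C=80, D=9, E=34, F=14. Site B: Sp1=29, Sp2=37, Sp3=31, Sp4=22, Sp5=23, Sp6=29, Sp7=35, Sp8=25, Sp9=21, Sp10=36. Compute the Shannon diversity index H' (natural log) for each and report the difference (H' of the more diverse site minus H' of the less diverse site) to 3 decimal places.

Site A: N=211, proportions 0.10427, 0.24645, 0.37915, 0.04265, 0.16114, 0.06635, giving H' = 1.55732 (working shown to 5 dp, full precision carried).
Site B: N=288, proportions 0.10069, 0.12847, 0.10764, 0.07639, 0.07986, 0.10069, 0.12153, 0.08681, 0.07292, 0.125, giving H' = 2.28334.
Difference = |1.55732 − 2.28334| = 0.72602, i.e. 0.726 to 3 decimal places.

0.726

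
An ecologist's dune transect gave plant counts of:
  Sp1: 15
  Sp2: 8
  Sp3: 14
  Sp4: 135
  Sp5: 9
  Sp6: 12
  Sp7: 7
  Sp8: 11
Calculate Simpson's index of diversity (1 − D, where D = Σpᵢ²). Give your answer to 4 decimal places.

0.5709

Total N = 15+8+14+135+9+12+7+11 = 211, so the proportions are 0.07109, 0.037915, 0.066351, 0.63981, 0.042654, 0.056872, 0.033175, 0.052133 (working shown to 6 dp, full precision carried).
D = 0.07109² + 0.037915² + 0.066351² + 0.63981² + 0.042654² + 0.056872² + 0.033175² + 0.052133² = 0.005054 + 0.001438 + 0.004402 + 0.409357 + 0.001819 + 0.003234 + 0.001101 + 0.002718 = 0.429123.
So 1 − D = 0.570877, i.e. 0.5709 to 4 decimal places.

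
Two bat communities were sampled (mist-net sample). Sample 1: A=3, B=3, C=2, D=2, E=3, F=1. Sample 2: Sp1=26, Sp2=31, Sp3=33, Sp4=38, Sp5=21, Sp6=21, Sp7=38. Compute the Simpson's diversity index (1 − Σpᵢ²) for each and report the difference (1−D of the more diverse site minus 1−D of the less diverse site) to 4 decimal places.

0.0335

Sample 1: N=14, proportions 0.21428571, 0.21428571, 0.14285714, 0.14285714, 0.21428571, 0.07142857, giving 1−D = 0.81632653 (working shown to 8 dp, full precision carried).
Sample 2: N=208, proportions 0.125, 0.14903846, 0.15865385, 0.18269231, 0.10096154, 0.10096154, 0.18269231, giving 1−D = 0.84985207.
Difference = |0.81632653 − 0.84985207| = 0.03352554, i.e. 0.0335 to 4 decimal places.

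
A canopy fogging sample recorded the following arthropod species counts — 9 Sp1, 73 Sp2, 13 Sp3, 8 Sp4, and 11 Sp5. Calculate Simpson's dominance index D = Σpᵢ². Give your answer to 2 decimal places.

Total N = 9+73+13+8+11 = 114, so the proportions are 0.0789, 0.6404, 0.114, 0.0702, 0.0965 (working shown to 4 dp, full precision carried).
D = 0.0789² + 0.6404² + 0.114² + 0.0702² + 0.0965² = 0.0062 + 0.4100 + 0.0130 + 0.0049 + 0.0093 = 0.4435.
To 2 decimal places, D = 0.44.

0.44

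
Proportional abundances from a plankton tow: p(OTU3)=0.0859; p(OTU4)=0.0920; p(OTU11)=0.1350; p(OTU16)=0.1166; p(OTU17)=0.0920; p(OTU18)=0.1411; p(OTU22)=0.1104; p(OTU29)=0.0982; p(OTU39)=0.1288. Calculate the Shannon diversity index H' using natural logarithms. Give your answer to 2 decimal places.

Each pᵢ ln pᵢ term (working shown to 4 dp, full precision carried): 0.0859×(-2.4546)=-0.2108, 0.092×(-2.3860)=-0.2195, 0.135×(-2.0025)=-0.2703, 0.1166×(-2.1490)=-0.2506, 0.092×(-2.3860)=-0.2195, 0.1411×(-1.9583)=-0.2763, 0.1104×(-2.2036)=-0.2433, 0.0982×(-2.3207)=-0.2279, 0.1288×(-2.0495)=-0.2640.
Sum = -2.1822, so H' = 2.18.

2.18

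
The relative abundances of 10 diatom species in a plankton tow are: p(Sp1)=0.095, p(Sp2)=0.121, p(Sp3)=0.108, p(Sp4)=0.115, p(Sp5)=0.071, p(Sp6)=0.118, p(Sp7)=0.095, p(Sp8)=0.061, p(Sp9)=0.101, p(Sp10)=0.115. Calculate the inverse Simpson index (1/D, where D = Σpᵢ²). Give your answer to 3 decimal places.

9.644

D = 0.095² + 0.121² + 0.108² + 0.115² + 0.071² + 0.118² + 0.095² + 0.061² + 0.101² + 0.115² = 0.0090250 + 0.0146410 + 0.0116640 + 0.0132250 + 0.0050410 + 0.0139240 + 0.0090250 + 0.0037210 + 0.0102010 + 0.0132250 = 0.1036920 (working shown to 7 dp, full precision carried).
So 1/D = 9.64395, i.e. 9.644 to 3 decimal places.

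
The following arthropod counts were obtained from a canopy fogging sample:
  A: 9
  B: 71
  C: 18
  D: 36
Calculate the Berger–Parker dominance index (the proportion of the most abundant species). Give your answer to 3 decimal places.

0.530

Total N = 9+71+18+36 = 134, so the proportions are 0.06716, 0.52985, 0.13433, 0.26866 (working shown to 5 dp, full precision carried).
The largest proportion is 0.52985, i.e. d = 0.530 to 3 decimal places.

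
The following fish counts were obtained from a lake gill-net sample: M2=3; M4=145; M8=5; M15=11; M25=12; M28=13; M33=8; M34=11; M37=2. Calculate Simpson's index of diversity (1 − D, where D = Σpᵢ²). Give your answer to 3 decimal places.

0.508

Total N = 3+145+5+11+12+13+8+11+2 = 210, so the proportions are 0.01429, 0.69048, 0.02381, 0.05238, 0.05714, 0.0619, 0.0381, 0.05238, 0.00952 (working shown to 5 dp, full precision carried).
D = 0.01429² + 0.69048² + 0.02381² + 0.05238² + 0.05714² + 0.0619² + 0.0381² + 0.05238² + 0.00952² = 0.00020 + 0.47676 + 0.00057 + 0.00274 + 0.00327 + 0.00383 + 0.00145 + 0.00274 + 0.00009 = 0.49166.
So 1 − D = 0.50834, i.e. 0.508 to 3 decimal places.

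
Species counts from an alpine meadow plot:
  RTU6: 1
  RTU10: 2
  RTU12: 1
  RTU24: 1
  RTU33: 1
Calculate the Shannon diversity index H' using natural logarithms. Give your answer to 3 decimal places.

1.561

Total N = 1+2+1+1+1 = 6, so the proportions are 0.16667, 0.33333, 0.16667, 0.16667, 0.16667 (working shown to 5 dp, full precision carried).
Each pᵢ ln pᵢ term: 0.16667×(-1.79176)=-0.29863, 0.33333×(-1.09861)=-0.36620, 0.16667×(-1.79176)=-0.29863, 0.16667×(-1.79176)=-0.29863, 0.16667×(-1.79176)=-0.29863.
Sum = -1.56071, so H' = 1.561.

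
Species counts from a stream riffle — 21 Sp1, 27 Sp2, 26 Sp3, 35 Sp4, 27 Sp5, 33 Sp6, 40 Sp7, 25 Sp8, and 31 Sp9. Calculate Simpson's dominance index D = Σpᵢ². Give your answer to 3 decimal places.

0.115

Total N = 21+27+26+35+27+33+40+25+31 = 265, so the proportions are 0.07925, 0.10189, 0.09811, 0.13208, 0.10189, 0.12453, 0.15094, 0.09434, 0.11698 (working shown to 5 dp, full precision carried).
D = 0.07925² + 0.10189² + 0.09811² + 0.13208² + 0.10189² + 0.12453² + 0.15094² + 0.09434² + 0.11698² = 0.00628 + 0.01038 + 0.00963 + 0.01744 + 0.01038 + 0.01551 + 0.02278 + 0.00890 + 0.01368 = 0.11499.
To 3 decimal places, D = 0.115.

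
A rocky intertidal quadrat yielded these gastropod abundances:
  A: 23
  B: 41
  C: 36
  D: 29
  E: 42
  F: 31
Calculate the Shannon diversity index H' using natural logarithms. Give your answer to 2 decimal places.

Total N = 23+41+36+29+42+31 = 202, so the proportions are 0.1139, 0.203, 0.1782, 0.1436, 0.2079, 0.1535 (working shown to 4 dp, full precision carried).
Each pᵢ ln pᵢ term: 0.1139×(-2.1728)=-0.2474, 0.203×(-1.5947)=-0.3237, 0.1782×(-1.7247)=-0.3074, 0.1436×(-1.9410)=-0.2787, 0.2079×(-1.5706)=-0.3266, 0.1535×(-1.8743)=-0.2876.
Sum = -1.7713, so H' = 1.77.

1.77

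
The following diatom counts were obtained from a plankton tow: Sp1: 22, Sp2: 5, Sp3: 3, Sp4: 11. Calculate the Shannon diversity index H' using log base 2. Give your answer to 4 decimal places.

1.6374

Total N = 22+5+3+11 = 41, so the proportions are 0.536585, 0.121951, 0.073171, 0.268293 (working shown to 6 dp, full precision carried).
Each pᵢ log₂ pᵢ term: 0.536585×(-0.898120)=-0.481918, 0.121951×(-3.035624)=-0.370198, 0.073171×(-3.772590)=-0.276043, 0.268293×(-1.898120)=-0.509252.
Sum = -1.637411, so H' = 1.6374.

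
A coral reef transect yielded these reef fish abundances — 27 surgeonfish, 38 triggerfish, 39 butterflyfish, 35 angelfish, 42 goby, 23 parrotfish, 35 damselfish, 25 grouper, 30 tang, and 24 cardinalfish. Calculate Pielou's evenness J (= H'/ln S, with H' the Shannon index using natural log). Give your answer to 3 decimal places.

Total N = 27+38+39+35+42+23+35+25+30+24 = 318, so the proportions are 0.08491, 0.1195, 0.12264, 0.11006, 0.13208, 0.07233, 0.11006, 0.07862, 0.09434, 0.07547 (working shown to 5 dp, full precision carried).
H' = −Σ pᵢ ln pᵢ = −((-0.20940) + (-0.25387) + (-0.25736) + (-0.24288) + (-0.26737) + (-0.18997) + (-0.24288) + (-0.19994) + (-0.22272) + (-0.19502)) = 2.28139.
With S = 10 species, ln S = 2.30259, so J = 2.28139/2.30259 = 0.99080, i.e. 0.991 to 3 decimal places.

0.991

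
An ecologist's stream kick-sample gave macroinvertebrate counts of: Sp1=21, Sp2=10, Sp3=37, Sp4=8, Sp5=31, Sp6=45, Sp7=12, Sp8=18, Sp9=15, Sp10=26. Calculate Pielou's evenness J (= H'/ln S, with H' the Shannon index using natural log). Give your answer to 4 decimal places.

Total N = 21+10+37+8+31+45+12+18+15+26 = 223, so the proportions are 0.09417, 0.044843, 0.165919, 0.035874, 0.139013, 0.201794, 0.053812, 0.080717, 0.067265, 0.116592 (working shown to 6 dp, full precision carried).
H' = −Σ pᵢ ln pᵢ = −((-0.222492) + (-0.139219) + (-0.298033) + (-0.119380) + (-0.274299) + (-0.322973) + (-0.157252) + (-0.203150) + (-0.181555) + (-0.250565)) = 2.168918.
With S = 10 species, ln S = 2.302585, so J = 2.168918/2.302585 = 0.941949, i.e. 0.9419 to 4 decimal places.

0.9419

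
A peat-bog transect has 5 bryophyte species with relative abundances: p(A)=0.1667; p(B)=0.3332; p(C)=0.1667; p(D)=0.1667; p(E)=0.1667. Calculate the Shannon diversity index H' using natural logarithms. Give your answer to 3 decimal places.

Each pᵢ ln pᵢ term (working shown to 5 dp, full precision carried): 0.1667×(-1.79156)=-0.29865, 0.3332×(-1.09901)=-0.36619, 0.1667×(-1.79156)=-0.29865, 0.1667×(-1.79156)=-0.29865, 0.1667×(-1.79156)=-0.29865.
Sum = -1.56080, so H' = 1.561.

1.561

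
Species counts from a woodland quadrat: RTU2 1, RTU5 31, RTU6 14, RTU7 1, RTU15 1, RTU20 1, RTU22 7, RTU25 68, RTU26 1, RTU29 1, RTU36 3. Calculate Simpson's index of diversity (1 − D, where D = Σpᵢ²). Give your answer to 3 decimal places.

0.649

Total N = 1+31+14+1+1+1+7+68+1+1+3 = 129, so the proportions are 0.00775, 0.24031, 0.10853, 0.00775, 0.00775, 0.00775, 0.05426, 0.52713, 0.00775, 0.00775, 0.02326 (working shown to 5 dp, full precision carried).
D = 0.00775² + 0.24031² + 0.10853² + 0.00775² + 0.00775² + 0.00775² + 0.05426² + 0.52713² + 0.00775² + 0.00775² + 0.02326² = 0.00006 + 0.05775 + 0.01178 + 0.00006 + 0.00006 + 0.00006 + 0.00294 + 0.27787 + 0.00006 + 0.00006 + 0.00054 = 0.35124.
So 1 − D = 0.64876, i.e. 0.649 to 3 decimal places.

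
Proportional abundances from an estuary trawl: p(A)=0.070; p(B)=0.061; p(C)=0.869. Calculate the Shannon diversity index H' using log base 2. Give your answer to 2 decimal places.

Each pᵢ log₂ pᵢ term (working shown to 4 dp, full precision carried): 0.07×(-3.8365)=-0.2686, 0.061×(-4.0350)=-0.2461, 0.869×(-0.2026)=-0.1760.
Sum = -0.6907, so H' = 0.69.

0.69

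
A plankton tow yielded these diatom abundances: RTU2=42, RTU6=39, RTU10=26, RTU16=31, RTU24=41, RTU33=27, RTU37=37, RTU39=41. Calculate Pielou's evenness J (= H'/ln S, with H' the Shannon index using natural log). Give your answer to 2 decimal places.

Total N = 42+39+26+31+41+27+37+41 = 284, so the proportions are 0.1479, 0.1373, 0.0915, 0.1092, 0.1444, 0.0951, 0.1303, 0.1444 (working shown to 4 dp, full precision carried).
H' = −Σ pᵢ ln pᵢ = −((-0.2827) + (-0.2726) + (-0.2189) + (-0.2418) + (-0.2794) + (-0.2237) + (-0.2655) + (-0.2794)) = 2.0640.
With S = 8 species, ln S = 2.0794, so J = 2.0640/2.0794 = 0.9926, i.e. 0.99 to 2 decimal places.

0.99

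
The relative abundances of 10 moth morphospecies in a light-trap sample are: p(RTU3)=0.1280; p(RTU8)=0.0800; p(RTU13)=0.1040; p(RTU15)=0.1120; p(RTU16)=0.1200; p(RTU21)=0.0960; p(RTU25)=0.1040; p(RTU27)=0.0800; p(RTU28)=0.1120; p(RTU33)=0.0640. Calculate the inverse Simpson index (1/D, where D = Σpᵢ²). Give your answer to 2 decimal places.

D = 0.128² + 0.08² + 0.104² + 0.112² + 0.12² + 0.096² + 0.104² + 0.08² + 0.112² + 0.064² = 0.016384 + 0.006400 + 0.010816 + 0.012544 + 0.014400 + 0.009216 + 0.010816 + 0.006400 + 0.012544 + 0.004096 = 0.103616 (working shown to 6 dp, full precision carried).
So 1/D = 9.6510, i.e. 9.65 to 2 decimal places.

9.65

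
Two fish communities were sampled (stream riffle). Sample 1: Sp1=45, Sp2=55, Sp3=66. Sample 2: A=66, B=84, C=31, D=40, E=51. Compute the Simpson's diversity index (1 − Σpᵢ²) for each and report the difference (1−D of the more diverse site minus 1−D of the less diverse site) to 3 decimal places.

Sample 1: N=166, proportions 0.27108, 0.33133, 0.39759, giving 1−D = 0.65866 (working shown to 5 dp, full precision carried).
Sample 2: N=272, proportions 0.24265, 0.30882, 0.11397, 0.14706, 0.1875, giving 1−D = 0.77598.
Difference = |0.65866 − 0.77598| = 0.11732, i.e. 0.117 to 3 decimal places.

0.117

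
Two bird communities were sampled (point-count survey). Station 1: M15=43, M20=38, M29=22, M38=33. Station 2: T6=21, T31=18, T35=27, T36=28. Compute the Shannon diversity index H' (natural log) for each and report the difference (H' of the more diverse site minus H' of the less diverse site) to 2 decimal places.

0.01

Station 1: N=136, proportions 0.3162, 0.2794, 0.1618, 0.2426, giving H' = 1.3586 (working shown to 4 dp, full precision carried).
Station 2: N=94, proportions 0.2234, 0.1915, 0.2872, 0.2979, giving H' = 1.3704.
Difference = |1.3586 − 1.3704| = 0.0118, i.e. 0.01 to 2 decimal places.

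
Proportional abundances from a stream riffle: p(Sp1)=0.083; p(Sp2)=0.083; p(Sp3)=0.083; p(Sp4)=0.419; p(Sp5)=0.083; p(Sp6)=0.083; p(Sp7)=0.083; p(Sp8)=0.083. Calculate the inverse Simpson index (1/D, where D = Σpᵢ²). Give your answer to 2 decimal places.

4.47

D = 0.083² + 0.083² + 0.083² + 0.419² + 0.083² + 0.083² + 0.083² + 0.083² = 0.006889 + 0.006889 + 0.006889 + 0.175561 + 0.006889 + 0.006889 + 0.006889 + 0.006889 = 0.223784 (working shown to 6 dp, full precision carried).
So 1/D = 4.4686, i.e. 4.47 to 2 decimal places.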